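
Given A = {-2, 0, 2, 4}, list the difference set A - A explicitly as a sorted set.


A - A = {a - a' : a, a' ∈ A}.
Compute a - a' for each ordered pair (a, a'):
a = -2: -2--2=0, -2-0=-2, -2-2=-4, -2-4=-6
a = 0: 0--2=2, 0-0=0, 0-2=-2, 0-4=-4
a = 2: 2--2=4, 2-0=2, 2-2=0, 2-4=-2
a = 4: 4--2=6, 4-0=4, 4-2=2, 4-4=0
Collecting distinct values (and noting 0 appears from a-a):
A - A = {-6, -4, -2, 0, 2, 4, 6}
|A - A| = 7

A - A = {-6, -4, -2, 0, 2, 4, 6}


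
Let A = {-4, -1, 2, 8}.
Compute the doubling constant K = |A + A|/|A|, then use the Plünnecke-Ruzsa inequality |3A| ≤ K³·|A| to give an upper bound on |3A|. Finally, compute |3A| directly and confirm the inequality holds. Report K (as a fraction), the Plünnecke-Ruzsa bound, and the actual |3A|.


|A| = 4.
Step 1: Compute A + A by enumerating all 16 pairs.
A + A = {-8, -5, -2, 1, 4, 7, 10, 16}, so |A + A| = 8.
Step 2: Doubling constant K = |A + A|/|A| = 8/4 = 8/4 ≈ 2.0000.
Step 3: Plünnecke-Ruzsa gives |3A| ≤ K³·|A| = (2.0000)³ · 4 ≈ 32.0000.
Step 4: Compute 3A = A + A + A directly by enumerating all triples (a,b,c) ∈ A³; |3A| = 12.
Step 5: Check 12 ≤ 32.0000? Yes ✓.

K = 8/4, Plünnecke-Ruzsa bound K³|A| ≈ 32.0000, |3A| = 12, inequality holds.


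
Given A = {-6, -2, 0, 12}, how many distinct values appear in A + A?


A + A = {a + a' : a, a' ∈ A}; |A| = 4.
General bounds: 2|A| - 1 ≤ |A + A| ≤ |A|(|A|+1)/2, i.e. 7 ≤ |A + A| ≤ 10.
Lower bound 2|A|-1 is attained iff A is an arithmetic progression.
Enumerate sums a + a' for a ≤ a' (symmetric, so this suffices):
a = -6: -6+-6=-12, -6+-2=-8, -6+0=-6, -6+12=6
a = -2: -2+-2=-4, -2+0=-2, -2+12=10
a = 0: 0+0=0, 0+12=12
a = 12: 12+12=24
Distinct sums: {-12, -8, -6, -4, -2, 0, 6, 10, 12, 24}
|A + A| = 10

|A + A| = 10


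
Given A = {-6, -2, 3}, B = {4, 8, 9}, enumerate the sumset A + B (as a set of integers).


A + B = {a + b : a ∈ A, b ∈ B}.
Enumerate all |A|·|B| = 3·3 = 9 pairs (a, b) and collect distinct sums.
a = -6: -6+4=-2, -6+8=2, -6+9=3
a = -2: -2+4=2, -2+8=6, -2+9=7
a = 3: 3+4=7, 3+8=11, 3+9=12
Collecting distinct sums: A + B = {-2, 2, 3, 6, 7, 11, 12}
|A + B| = 7

A + B = {-2, 2, 3, 6, 7, 11, 12}


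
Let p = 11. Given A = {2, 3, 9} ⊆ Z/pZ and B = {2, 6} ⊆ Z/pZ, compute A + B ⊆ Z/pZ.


Work in Z/11Z: reduce every sum a + b modulo 11.
Enumerate all 6 pairs:
a = 2: 2+2=4, 2+6=8
a = 3: 3+2=5, 3+6=9
a = 9: 9+2=0, 9+6=4
Distinct residues collected: {0, 4, 5, 8, 9}
|A + B| = 5 (out of 11 total residues).

A + B = {0, 4, 5, 8, 9}


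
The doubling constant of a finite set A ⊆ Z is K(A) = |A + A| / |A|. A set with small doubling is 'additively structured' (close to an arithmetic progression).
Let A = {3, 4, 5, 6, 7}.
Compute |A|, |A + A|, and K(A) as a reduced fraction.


|A| = 5.
Compute A + A by enumerating all 25 pairs.
A + A = {6, 7, 8, 9, 10, 11, 12, 13, 14}, so |A + A| = 9.
K = |A + A| / |A| = 9/5 (already in lowest terms) ≈ 1.8000.
Reference: AP of size 5 gives K = 9/5 ≈ 1.8000; a fully generic set of size 5 gives K ≈ 3.0000.

|A| = 5, |A + A| = 9, K = 9/5.


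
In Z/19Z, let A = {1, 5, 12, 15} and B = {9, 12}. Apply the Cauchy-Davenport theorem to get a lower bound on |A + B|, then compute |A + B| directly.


Cauchy-Davenport: |A + B| ≥ min(p, |A| + |B| - 1) for A, B nonempty in Z/pZ.
|A| = 4, |B| = 2, p = 19.
CD lower bound = min(19, 4 + 2 - 1) = min(19, 5) = 5.
Compute A + B mod 19 directly:
a = 1: 1+9=10, 1+12=13
a = 5: 5+9=14, 5+12=17
a = 12: 12+9=2, 12+12=5
a = 15: 15+9=5, 15+12=8
A + B = {2, 5, 8, 10, 13, 14, 17}, so |A + B| = 7.
Verify: 7 ≥ 5? Yes ✓.

CD lower bound = 5, actual |A + B| = 7.


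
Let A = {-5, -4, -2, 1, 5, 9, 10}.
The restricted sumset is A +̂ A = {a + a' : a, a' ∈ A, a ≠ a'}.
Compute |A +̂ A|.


Restricted sumset: A +̂ A = {a + a' : a ∈ A, a' ∈ A, a ≠ a'}.
Equivalently, take A + A and drop any sum 2a that is achievable ONLY as a + a for a ∈ A (i.e. sums representable only with equal summands).
Enumerate pairs (a, a') with a < a' (symmetric, so each unordered pair gives one sum; this covers all a ≠ a'):
  -5 + -4 = -9
  -5 + -2 = -7
  -5 + 1 = -4
  -5 + 5 = 0
  -5 + 9 = 4
  -5 + 10 = 5
  -4 + -2 = -6
  -4 + 1 = -3
  -4 + 5 = 1
  -4 + 9 = 5
  -4 + 10 = 6
  -2 + 1 = -1
  -2 + 5 = 3
  -2 + 9 = 7
  -2 + 10 = 8
  1 + 5 = 6
  1 + 9 = 10
  1 + 10 = 11
  5 + 9 = 14
  5 + 10 = 15
  9 + 10 = 19
Collected distinct sums: {-9, -7, -6, -4, -3, -1, 0, 1, 3, 4, 5, 6, 7, 8, 10, 11, 14, 15, 19}
|A +̂ A| = 19
(Reference bound: |A +̂ A| ≥ 2|A| - 3 for |A| ≥ 2, with |A| = 7 giving ≥ 11.)

|A +̂ A| = 19


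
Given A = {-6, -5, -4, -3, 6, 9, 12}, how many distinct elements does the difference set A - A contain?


A - A = {a - a' : a, a' ∈ A}; |A| = 7.
Bounds: 2|A|-1 ≤ |A - A| ≤ |A|² - |A| + 1, i.e. 13 ≤ |A - A| ≤ 43.
Note: 0 ∈ A - A always (from a - a). The set is symmetric: if d ∈ A - A then -d ∈ A - A.
Enumerate nonzero differences d = a - a' with a > a' (then include -d):
Positive differences: {1, 2, 3, 6, 9, 10, 11, 12, 13, 14, 15, 16, 17, 18}
Full difference set: {0} ∪ (positive diffs) ∪ (negative diffs).
|A - A| = 1 + 2·14 = 29 (matches direct enumeration: 29).

|A - A| = 29


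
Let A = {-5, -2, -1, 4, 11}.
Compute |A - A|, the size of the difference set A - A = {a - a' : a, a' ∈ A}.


A - A = {a - a' : a, a' ∈ A}; |A| = 5.
Bounds: 2|A|-1 ≤ |A - A| ≤ |A|² - |A| + 1, i.e. 9 ≤ |A - A| ≤ 21.
Note: 0 ∈ A - A always (from a - a). The set is symmetric: if d ∈ A - A then -d ∈ A - A.
Enumerate nonzero differences d = a - a' with a > a' (then include -d):
Positive differences: {1, 3, 4, 5, 6, 7, 9, 12, 13, 16}
Full difference set: {0} ∪ (positive diffs) ∪ (negative diffs).
|A - A| = 1 + 2·10 = 21 (matches direct enumeration: 21).

|A - A| = 21


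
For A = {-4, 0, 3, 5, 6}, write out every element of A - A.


A - A = {a - a' : a, a' ∈ A}.
Compute a - a' for each ordered pair (a, a'):
a = -4: -4--4=0, -4-0=-4, -4-3=-7, -4-5=-9, -4-6=-10
a = 0: 0--4=4, 0-0=0, 0-3=-3, 0-5=-5, 0-6=-6
a = 3: 3--4=7, 3-0=3, 3-3=0, 3-5=-2, 3-6=-3
a = 5: 5--4=9, 5-0=5, 5-3=2, 5-5=0, 5-6=-1
a = 6: 6--4=10, 6-0=6, 6-3=3, 6-5=1, 6-6=0
Collecting distinct values (and noting 0 appears from a-a):
A - A = {-10, -9, -7, -6, -5, -4, -3, -2, -1, 0, 1, 2, 3, 4, 5, 6, 7, 9, 10}
|A - A| = 19

A - A = {-10, -9, -7, -6, -5, -4, -3, -2, -1, 0, 1, 2, 3, 4, 5, 6, 7, 9, 10}


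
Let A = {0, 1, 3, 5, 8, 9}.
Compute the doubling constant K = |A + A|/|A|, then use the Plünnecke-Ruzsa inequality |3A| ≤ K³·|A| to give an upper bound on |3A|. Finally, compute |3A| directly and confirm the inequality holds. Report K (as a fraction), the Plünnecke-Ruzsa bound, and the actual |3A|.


|A| = 6.
Step 1: Compute A + A by enumerating all 36 pairs.
A + A = {0, 1, 2, 3, 4, 5, 6, 8, 9, 10, 11, 12, 13, 14, 16, 17, 18}, so |A + A| = 17.
Step 2: Doubling constant K = |A + A|/|A| = 17/6 = 17/6 ≈ 2.8333.
Step 3: Plünnecke-Ruzsa gives |3A| ≤ K³·|A| = (2.8333)³ · 6 ≈ 136.4722.
Step 4: Compute 3A = A + A + A directly by enumerating all triples (a,b,c) ∈ A³; |3A| = 28.
Step 5: Check 28 ≤ 136.4722? Yes ✓.

K = 17/6, Plünnecke-Ruzsa bound K³|A| ≈ 136.4722, |3A| = 28, inequality holds.


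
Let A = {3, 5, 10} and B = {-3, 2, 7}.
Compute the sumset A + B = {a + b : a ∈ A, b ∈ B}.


A + B = {a + b : a ∈ A, b ∈ B}.
Enumerate all |A|·|B| = 3·3 = 9 pairs (a, b) and collect distinct sums.
a = 3: 3+-3=0, 3+2=5, 3+7=10
a = 5: 5+-3=2, 5+2=7, 5+7=12
a = 10: 10+-3=7, 10+2=12, 10+7=17
Collecting distinct sums: A + B = {0, 2, 5, 7, 10, 12, 17}
|A + B| = 7

A + B = {0, 2, 5, 7, 10, 12, 17}


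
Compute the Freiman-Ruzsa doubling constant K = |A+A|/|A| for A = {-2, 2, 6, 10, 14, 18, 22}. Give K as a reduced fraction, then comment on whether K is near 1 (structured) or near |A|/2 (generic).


|A| = 7.
Compute A + A by enumerating all 49 pairs.
A + A = {-4, 0, 4, 8, 12, 16, 20, 24, 28, 32, 36, 40, 44}, so |A + A| = 13.
K = |A + A| / |A| = 13/7 (already in lowest terms) ≈ 1.8571.
Reference: AP of size 7 gives K = 13/7 ≈ 1.8571; a fully generic set of size 7 gives K ≈ 4.0000.

|A| = 7, |A + A| = 13, K = 13/7.


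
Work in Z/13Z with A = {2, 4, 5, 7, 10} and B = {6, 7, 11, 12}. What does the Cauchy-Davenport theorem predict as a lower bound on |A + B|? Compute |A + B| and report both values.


Cauchy-Davenport: |A + B| ≥ min(p, |A| + |B| - 1) for A, B nonempty in Z/pZ.
|A| = 5, |B| = 4, p = 13.
CD lower bound = min(13, 5 + 4 - 1) = min(13, 8) = 8.
Compute A + B mod 13 directly:
a = 2: 2+6=8, 2+7=9, 2+11=0, 2+12=1
a = 4: 4+6=10, 4+7=11, 4+11=2, 4+12=3
a = 5: 5+6=11, 5+7=12, 5+11=3, 5+12=4
a = 7: 7+6=0, 7+7=1, 7+11=5, 7+12=6
a = 10: 10+6=3, 10+7=4, 10+11=8, 10+12=9
A + B = {0, 1, 2, 3, 4, 5, 6, 8, 9, 10, 11, 12}, so |A + B| = 12.
Verify: 12 ≥ 8? Yes ✓.

CD lower bound = 8, actual |A + B| = 12.


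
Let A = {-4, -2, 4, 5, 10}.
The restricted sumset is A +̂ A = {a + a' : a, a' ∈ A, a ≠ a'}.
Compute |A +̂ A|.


Restricted sumset: A +̂ A = {a + a' : a ∈ A, a' ∈ A, a ≠ a'}.
Equivalently, take A + A and drop any sum 2a that is achievable ONLY as a + a for a ∈ A (i.e. sums representable only with equal summands).
Enumerate pairs (a, a') with a < a' (symmetric, so each unordered pair gives one sum; this covers all a ≠ a'):
  -4 + -2 = -6
  -4 + 4 = 0
  -4 + 5 = 1
  -4 + 10 = 6
  -2 + 4 = 2
  -2 + 5 = 3
  -2 + 10 = 8
  4 + 5 = 9
  4 + 10 = 14
  5 + 10 = 15
Collected distinct sums: {-6, 0, 1, 2, 3, 6, 8, 9, 14, 15}
|A +̂ A| = 10
(Reference bound: |A +̂ A| ≥ 2|A| - 3 for |A| ≥ 2, with |A| = 5 giving ≥ 7.)

|A +̂ A| = 10


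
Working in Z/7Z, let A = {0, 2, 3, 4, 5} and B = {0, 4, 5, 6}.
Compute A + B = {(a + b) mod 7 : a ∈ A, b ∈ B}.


Work in Z/7Z: reduce every sum a + b modulo 7.
Enumerate all 20 pairs:
a = 0: 0+0=0, 0+4=4, 0+5=5, 0+6=6
a = 2: 2+0=2, 2+4=6, 2+5=0, 2+6=1
a = 3: 3+0=3, 3+4=0, 3+5=1, 3+6=2
a = 4: 4+0=4, 4+4=1, 4+5=2, 4+6=3
a = 5: 5+0=5, 5+4=2, 5+5=3, 5+6=4
Distinct residues collected: {0, 1, 2, 3, 4, 5, 6}
|A + B| = 7 (out of 7 total residues).

A + B = {0, 1, 2, 3, 4, 5, 6}


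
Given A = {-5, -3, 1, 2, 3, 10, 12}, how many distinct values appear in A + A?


A + A = {a + a' : a, a' ∈ A}; |A| = 7.
General bounds: 2|A| - 1 ≤ |A + A| ≤ |A|(|A|+1)/2, i.e. 13 ≤ |A + A| ≤ 28.
Lower bound 2|A|-1 is attained iff A is an arithmetic progression.
Enumerate sums a + a' for a ≤ a' (symmetric, so this suffices):
a = -5: -5+-5=-10, -5+-3=-8, -5+1=-4, -5+2=-3, -5+3=-2, -5+10=5, -5+12=7
a = -3: -3+-3=-6, -3+1=-2, -3+2=-1, -3+3=0, -3+10=7, -3+12=9
a = 1: 1+1=2, 1+2=3, 1+3=4, 1+10=11, 1+12=13
a = 2: 2+2=4, 2+3=5, 2+10=12, 2+12=14
a = 3: 3+3=6, 3+10=13, 3+12=15
a = 10: 10+10=20, 10+12=22
a = 12: 12+12=24
Distinct sums: {-10, -8, -6, -4, -3, -2, -1, 0, 2, 3, 4, 5, 6, 7, 9, 11, 12, 13, 14, 15, 20, 22, 24}
|A + A| = 23

|A + A| = 23


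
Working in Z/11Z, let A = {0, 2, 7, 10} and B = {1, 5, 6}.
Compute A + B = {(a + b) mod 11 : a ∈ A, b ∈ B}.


Work in Z/11Z: reduce every sum a + b modulo 11.
Enumerate all 12 pairs:
a = 0: 0+1=1, 0+5=5, 0+6=6
a = 2: 2+1=3, 2+5=7, 2+6=8
a = 7: 7+1=8, 7+5=1, 7+6=2
a = 10: 10+1=0, 10+5=4, 10+6=5
Distinct residues collected: {0, 1, 2, 3, 4, 5, 6, 7, 8}
|A + B| = 9 (out of 11 total residues).

A + B = {0, 1, 2, 3, 4, 5, 6, 7, 8}


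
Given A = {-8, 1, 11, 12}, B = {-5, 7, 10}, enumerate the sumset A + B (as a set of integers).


A + B = {a + b : a ∈ A, b ∈ B}.
Enumerate all |A|·|B| = 4·3 = 12 pairs (a, b) and collect distinct sums.
a = -8: -8+-5=-13, -8+7=-1, -8+10=2
a = 1: 1+-5=-4, 1+7=8, 1+10=11
a = 11: 11+-5=6, 11+7=18, 11+10=21
a = 12: 12+-5=7, 12+7=19, 12+10=22
Collecting distinct sums: A + B = {-13, -4, -1, 2, 6, 7, 8, 11, 18, 19, 21, 22}
|A + B| = 12

A + B = {-13, -4, -1, 2, 6, 7, 8, 11, 18, 19, 21, 22}


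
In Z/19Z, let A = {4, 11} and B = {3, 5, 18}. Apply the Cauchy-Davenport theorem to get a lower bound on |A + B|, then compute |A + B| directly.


Cauchy-Davenport: |A + B| ≥ min(p, |A| + |B| - 1) for A, B nonempty in Z/pZ.
|A| = 2, |B| = 3, p = 19.
CD lower bound = min(19, 2 + 3 - 1) = min(19, 4) = 4.
Compute A + B mod 19 directly:
a = 4: 4+3=7, 4+5=9, 4+18=3
a = 11: 11+3=14, 11+5=16, 11+18=10
A + B = {3, 7, 9, 10, 14, 16}, so |A + B| = 6.
Verify: 6 ≥ 4? Yes ✓.

CD lower bound = 4, actual |A + B| = 6.


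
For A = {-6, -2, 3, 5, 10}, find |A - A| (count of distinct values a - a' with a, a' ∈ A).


A - A = {a - a' : a, a' ∈ A}; |A| = 5.
Bounds: 2|A|-1 ≤ |A - A| ≤ |A|² - |A| + 1, i.e. 9 ≤ |A - A| ≤ 21.
Note: 0 ∈ A - A always (from a - a). The set is symmetric: if d ∈ A - A then -d ∈ A - A.
Enumerate nonzero differences d = a - a' with a > a' (then include -d):
Positive differences: {2, 4, 5, 7, 9, 11, 12, 16}
Full difference set: {0} ∪ (positive diffs) ∪ (negative diffs).
|A - A| = 1 + 2·8 = 17 (matches direct enumeration: 17).

|A - A| = 17


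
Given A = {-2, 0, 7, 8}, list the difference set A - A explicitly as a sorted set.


A - A = {a - a' : a, a' ∈ A}.
Compute a - a' for each ordered pair (a, a'):
a = -2: -2--2=0, -2-0=-2, -2-7=-9, -2-8=-10
a = 0: 0--2=2, 0-0=0, 0-7=-7, 0-8=-8
a = 7: 7--2=9, 7-0=7, 7-7=0, 7-8=-1
a = 8: 8--2=10, 8-0=8, 8-7=1, 8-8=0
Collecting distinct values (and noting 0 appears from a-a):
A - A = {-10, -9, -8, -7, -2, -1, 0, 1, 2, 7, 8, 9, 10}
|A - A| = 13

A - A = {-10, -9, -8, -7, -2, -1, 0, 1, 2, 7, 8, 9, 10}


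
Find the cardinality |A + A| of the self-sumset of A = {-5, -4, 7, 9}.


A + A = {a + a' : a, a' ∈ A}; |A| = 4.
General bounds: 2|A| - 1 ≤ |A + A| ≤ |A|(|A|+1)/2, i.e. 7 ≤ |A + A| ≤ 10.
Lower bound 2|A|-1 is attained iff A is an arithmetic progression.
Enumerate sums a + a' for a ≤ a' (symmetric, so this suffices):
a = -5: -5+-5=-10, -5+-4=-9, -5+7=2, -5+9=4
a = -4: -4+-4=-8, -4+7=3, -4+9=5
a = 7: 7+7=14, 7+9=16
a = 9: 9+9=18
Distinct sums: {-10, -9, -8, 2, 3, 4, 5, 14, 16, 18}
|A + A| = 10

|A + A| = 10


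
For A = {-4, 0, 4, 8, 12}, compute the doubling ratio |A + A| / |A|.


|A| = 5.
Compute A + A by enumerating all 25 pairs.
A + A = {-8, -4, 0, 4, 8, 12, 16, 20, 24}, so |A + A| = 9.
K = |A + A| / |A| = 9/5 (already in lowest terms) ≈ 1.8000.
Reference: AP of size 5 gives K = 9/5 ≈ 1.8000; a fully generic set of size 5 gives K ≈ 3.0000.

|A| = 5, |A + A| = 9, K = 9/5.


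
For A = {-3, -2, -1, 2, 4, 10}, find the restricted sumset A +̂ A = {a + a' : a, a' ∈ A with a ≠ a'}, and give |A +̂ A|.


Restricted sumset: A +̂ A = {a + a' : a ∈ A, a' ∈ A, a ≠ a'}.
Equivalently, take A + A and drop any sum 2a that is achievable ONLY as a + a for a ∈ A (i.e. sums representable only with equal summands).
Enumerate pairs (a, a') with a < a' (symmetric, so each unordered pair gives one sum; this covers all a ≠ a'):
  -3 + -2 = -5
  -3 + -1 = -4
  -3 + 2 = -1
  -3 + 4 = 1
  -3 + 10 = 7
  -2 + -1 = -3
  -2 + 2 = 0
  -2 + 4 = 2
  -2 + 10 = 8
  -1 + 2 = 1
  -1 + 4 = 3
  -1 + 10 = 9
  2 + 4 = 6
  2 + 10 = 12
  4 + 10 = 14
Collected distinct sums: {-5, -4, -3, -1, 0, 1, 2, 3, 6, 7, 8, 9, 12, 14}
|A +̂ A| = 14
(Reference bound: |A +̂ A| ≥ 2|A| - 3 for |A| ≥ 2, with |A| = 6 giving ≥ 9.)

|A +̂ A| = 14


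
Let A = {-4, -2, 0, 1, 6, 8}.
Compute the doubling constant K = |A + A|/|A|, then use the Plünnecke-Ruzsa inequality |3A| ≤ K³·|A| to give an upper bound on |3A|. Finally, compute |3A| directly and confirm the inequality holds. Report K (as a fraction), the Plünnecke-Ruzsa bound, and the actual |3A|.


|A| = 6.
Step 1: Compute A + A by enumerating all 36 pairs.
A + A = {-8, -6, -4, -3, -2, -1, 0, 1, 2, 4, 6, 7, 8, 9, 12, 14, 16}, so |A + A| = 17.
Step 2: Doubling constant K = |A + A|/|A| = 17/6 = 17/6 ≈ 2.8333.
Step 3: Plünnecke-Ruzsa gives |3A| ≤ K³·|A| = (2.8333)³ · 6 ≈ 136.4722.
Step 4: Compute 3A = A + A + A directly by enumerating all triples (a,b,c) ∈ A³; |3A| = 31.
Step 5: Check 31 ≤ 136.4722? Yes ✓.

K = 17/6, Plünnecke-Ruzsa bound K³|A| ≈ 136.4722, |3A| = 31, inequality holds.


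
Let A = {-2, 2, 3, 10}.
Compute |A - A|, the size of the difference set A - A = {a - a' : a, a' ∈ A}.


A - A = {a - a' : a, a' ∈ A}; |A| = 4.
Bounds: 2|A|-1 ≤ |A - A| ≤ |A|² - |A| + 1, i.e. 7 ≤ |A - A| ≤ 13.
Note: 0 ∈ A - A always (from a - a). The set is symmetric: if d ∈ A - A then -d ∈ A - A.
Enumerate nonzero differences d = a - a' with a > a' (then include -d):
Positive differences: {1, 4, 5, 7, 8, 12}
Full difference set: {0} ∪ (positive diffs) ∪ (negative diffs).
|A - A| = 1 + 2·6 = 13 (matches direct enumeration: 13).

|A - A| = 13


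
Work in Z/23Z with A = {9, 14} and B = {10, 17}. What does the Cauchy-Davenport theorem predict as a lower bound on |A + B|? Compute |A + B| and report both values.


Cauchy-Davenport: |A + B| ≥ min(p, |A| + |B| - 1) for A, B nonempty in Z/pZ.
|A| = 2, |B| = 2, p = 23.
CD lower bound = min(23, 2 + 2 - 1) = min(23, 3) = 3.
Compute A + B mod 23 directly:
a = 9: 9+10=19, 9+17=3
a = 14: 14+10=1, 14+17=8
A + B = {1, 3, 8, 19}, so |A + B| = 4.
Verify: 4 ≥ 3? Yes ✓.

CD lower bound = 3, actual |A + B| = 4.


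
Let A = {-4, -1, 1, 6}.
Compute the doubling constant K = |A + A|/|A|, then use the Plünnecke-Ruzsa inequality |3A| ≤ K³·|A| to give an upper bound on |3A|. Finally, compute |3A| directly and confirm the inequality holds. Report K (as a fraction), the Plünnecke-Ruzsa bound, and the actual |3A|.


|A| = 4.
Step 1: Compute A + A by enumerating all 16 pairs.
A + A = {-8, -5, -3, -2, 0, 2, 5, 7, 12}, so |A + A| = 9.
Step 2: Doubling constant K = |A + A|/|A| = 9/4 = 9/4 ≈ 2.2500.
Step 3: Plünnecke-Ruzsa gives |3A| ≤ K³·|A| = (2.2500)³ · 4 ≈ 45.5625.
Step 4: Compute 3A = A + A + A directly by enumerating all triples (a,b,c) ∈ A³; |3A| = 16.
Step 5: Check 16 ≤ 45.5625? Yes ✓.

K = 9/4, Plünnecke-Ruzsa bound K³|A| ≈ 45.5625, |3A| = 16, inequality holds.


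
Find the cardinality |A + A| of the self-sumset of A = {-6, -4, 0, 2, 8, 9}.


A + A = {a + a' : a, a' ∈ A}; |A| = 6.
General bounds: 2|A| - 1 ≤ |A + A| ≤ |A|(|A|+1)/2, i.e. 11 ≤ |A + A| ≤ 21.
Lower bound 2|A|-1 is attained iff A is an arithmetic progression.
Enumerate sums a + a' for a ≤ a' (symmetric, so this suffices):
a = -6: -6+-6=-12, -6+-4=-10, -6+0=-6, -6+2=-4, -6+8=2, -6+9=3
a = -4: -4+-4=-8, -4+0=-4, -4+2=-2, -4+8=4, -4+9=5
a = 0: 0+0=0, 0+2=2, 0+8=8, 0+9=9
a = 2: 2+2=4, 2+8=10, 2+9=11
a = 8: 8+8=16, 8+9=17
a = 9: 9+9=18
Distinct sums: {-12, -10, -8, -6, -4, -2, 0, 2, 3, 4, 5, 8, 9, 10, 11, 16, 17, 18}
|A + A| = 18

|A + A| = 18


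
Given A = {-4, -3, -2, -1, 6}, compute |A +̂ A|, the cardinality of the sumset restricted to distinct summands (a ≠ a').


Restricted sumset: A +̂ A = {a + a' : a ∈ A, a' ∈ A, a ≠ a'}.
Equivalently, take A + A and drop any sum 2a that is achievable ONLY as a + a for a ∈ A (i.e. sums representable only with equal summands).
Enumerate pairs (a, a') with a < a' (symmetric, so each unordered pair gives one sum; this covers all a ≠ a'):
  -4 + -3 = -7
  -4 + -2 = -6
  -4 + -1 = -5
  -4 + 6 = 2
  -3 + -2 = -5
  -3 + -1 = -4
  -3 + 6 = 3
  -2 + -1 = -3
  -2 + 6 = 4
  -1 + 6 = 5
Collected distinct sums: {-7, -6, -5, -4, -3, 2, 3, 4, 5}
|A +̂ A| = 9
(Reference bound: |A +̂ A| ≥ 2|A| - 3 for |A| ≥ 2, with |A| = 5 giving ≥ 7.)

|A +̂ A| = 9


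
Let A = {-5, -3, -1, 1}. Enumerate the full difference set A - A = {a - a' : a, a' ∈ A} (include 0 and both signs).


A - A = {a - a' : a, a' ∈ A}.
Compute a - a' for each ordered pair (a, a'):
a = -5: -5--5=0, -5--3=-2, -5--1=-4, -5-1=-6
a = -3: -3--5=2, -3--3=0, -3--1=-2, -3-1=-4
a = -1: -1--5=4, -1--3=2, -1--1=0, -1-1=-2
a = 1: 1--5=6, 1--3=4, 1--1=2, 1-1=0
Collecting distinct values (and noting 0 appears from a-a):
A - A = {-6, -4, -2, 0, 2, 4, 6}
|A - A| = 7

A - A = {-6, -4, -2, 0, 2, 4, 6}


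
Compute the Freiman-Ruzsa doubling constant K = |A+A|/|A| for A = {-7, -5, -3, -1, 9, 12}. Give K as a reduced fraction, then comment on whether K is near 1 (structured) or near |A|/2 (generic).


|A| = 6.
Compute A + A by enumerating all 36 pairs.
A + A = {-14, -12, -10, -8, -6, -4, -2, 2, 4, 5, 6, 7, 8, 9, 11, 18, 21, 24}, so |A + A| = 18.
K = |A + A| / |A| = 18/6 = 3/1 ≈ 3.0000.
Reference: AP of size 6 gives K = 11/6 ≈ 1.8333; a fully generic set of size 6 gives K ≈ 3.5000.

|A| = 6, |A + A| = 18, K = 18/6 = 3/1.


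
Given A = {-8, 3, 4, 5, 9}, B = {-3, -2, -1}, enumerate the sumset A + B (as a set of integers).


A + B = {a + b : a ∈ A, b ∈ B}.
Enumerate all |A|·|B| = 5·3 = 15 pairs (a, b) and collect distinct sums.
a = -8: -8+-3=-11, -8+-2=-10, -8+-1=-9
a = 3: 3+-3=0, 3+-2=1, 3+-1=2
a = 4: 4+-3=1, 4+-2=2, 4+-1=3
a = 5: 5+-3=2, 5+-2=3, 5+-1=4
a = 9: 9+-3=6, 9+-2=7, 9+-1=8
Collecting distinct sums: A + B = {-11, -10, -9, 0, 1, 2, 3, 4, 6, 7, 8}
|A + B| = 11

A + B = {-11, -10, -9, 0, 1, 2, 3, 4, 6, 7, 8}


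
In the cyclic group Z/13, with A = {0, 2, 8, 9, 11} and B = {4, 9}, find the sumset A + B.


Work in Z/13Z: reduce every sum a + b modulo 13.
Enumerate all 10 pairs:
a = 0: 0+4=4, 0+9=9
a = 2: 2+4=6, 2+9=11
a = 8: 8+4=12, 8+9=4
a = 9: 9+4=0, 9+9=5
a = 11: 11+4=2, 11+9=7
Distinct residues collected: {0, 2, 4, 5, 6, 7, 9, 11, 12}
|A + B| = 9 (out of 13 total residues).

A + B = {0, 2, 4, 5, 6, 7, 9, 11, 12}


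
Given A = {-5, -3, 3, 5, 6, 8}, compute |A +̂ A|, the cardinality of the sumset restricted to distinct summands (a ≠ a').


Restricted sumset: A +̂ A = {a + a' : a ∈ A, a' ∈ A, a ≠ a'}.
Equivalently, take A + A and drop any sum 2a that is achievable ONLY as a + a for a ∈ A (i.e. sums representable only with equal summands).
Enumerate pairs (a, a') with a < a' (symmetric, so each unordered pair gives one sum; this covers all a ≠ a'):
  -5 + -3 = -8
  -5 + 3 = -2
  -5 + 5 = 0
  -5 + 6 = 1
  -5 + 8 = 3
  -3 + 3 = 0
  -3 + 5 = 2
  -3 + 6 = 3
  -3 + 8 = 5
  3 + 5 = 8
  3 + 6 = 9
  3 + 8 = 11
  5 + 6 = 11
  5 + 8 = 13
  6 + 8 = 14
Collected distinct sums: {-8, -2, 0, 1, 2, 3, 5, 8, 9, 11, 13, 14}
|A +̂ A| = 12
(Reference bound: |A +̂ A| ≥ 2|A| - 3 for |A| ≥ 2, with |A| = 6 giving ≥ 9.)

|A +̂ A| = 12


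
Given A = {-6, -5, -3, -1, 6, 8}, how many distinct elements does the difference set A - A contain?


A - A = {a - a' : a, a' ∈ A}; |A| = 6.
Bounds: 2|A|-1 ≤ |A - A| ≤ |A|² - |A| + 1, i.e. 11 ≤ |A - A| ≤ 31.
Note: 0 ∈ A - A always (from a - a). The set is symmetric: if d ∈ A - A then -d ∈ A - A.
Enumerate nonzero differences d = a - a' with a > a' (then include -d):
Positive differences: {1, 2, 3, 4, 5, 7, 9, 11, 12, 13, 14}
Full difference set: {0} ∪ (positive diffs) ∪ (negative diffs).
|A - A| = 1 + 2·11 = 23 (matches direct enumeration: 23).

|A - A| = 23


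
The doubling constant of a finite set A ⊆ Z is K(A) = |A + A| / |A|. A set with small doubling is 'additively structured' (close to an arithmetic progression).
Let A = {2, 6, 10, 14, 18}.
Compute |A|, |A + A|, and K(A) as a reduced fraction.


|A| = 5.
Compute A + A by enumerating all 25 pairs.
A + A = {4, 8, 12, 16, 20, 24, 28, 32, 36}, so |A + A| = 9.
K = |A + A| / |A| = 9/5 (already in lowest terms) ≈ 1.8000.
Reference: AP of size 5 gives K = 9/5 ≈ 1.8000; a fully generic set of size 5 gives K ≈ 3.0000.

|A| = 5, |A + A| = 9, K = 9/5.


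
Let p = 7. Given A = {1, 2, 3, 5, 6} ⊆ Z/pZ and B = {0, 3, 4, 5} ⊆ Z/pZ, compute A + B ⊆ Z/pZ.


Work in Z/7Z: reduce every sum a + b modulo 7.
Enumerate all 20 pairs:
a = 1: 1+0=1, 1+3=4, 1+4=5, 1+5=6
a = 2: 2+0=2, 2+3=5, 2+4=6, 2+5=0
a = 3: 3+0=3, 3+3=6, 3+4=0, 3+5=1
a = 5: 5+0=5, 5+3=1, 5+4=2, 5+5=3
a = 6: 6+0=6, 6+3=2, 6+4=3, 6+5=4
Distinct residues collected: {0, 1, 2, 3, 4, 5, 6}
|A + B| = 7 (out of 7 total residues).

A + B = {0, 1, 2, 3, 4, 5, 6}


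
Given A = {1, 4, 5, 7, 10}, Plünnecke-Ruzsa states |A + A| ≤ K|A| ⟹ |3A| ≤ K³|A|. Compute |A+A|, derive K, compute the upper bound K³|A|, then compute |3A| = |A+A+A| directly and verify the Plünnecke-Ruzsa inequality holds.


|A| = 5.
Step 1: Compute A + A by enumerating all 25 pairs.
A + A = {2, 5, 6, 8, 9, 10, 11, 12, 14, 15, 17, 20}, so |A + A| = 12.
Step 2: Doubling constant K = |A + A|/|A| = 12/5 = 12/5 ≈ 2.4000.
Step 3: Plünnecke-Ruzsa gives |3A| ≤ K³·|A| = (2.4000)³ · 5 ≈ 69.1200.
Step 4: Compute 3A = A + A + A directly by enumerating all triples (a,b,c) ∈ A³; |3A| = 21.
Step 5: Check 21 ≤ 69.1200? Yes ✓.

K = 12/5, Plünnecke-Ruzsa bound K³|A| ≈ 69.1200, |3A| = 21, inequality holds.


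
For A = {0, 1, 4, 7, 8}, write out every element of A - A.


A - A = {a - a' : a, a' ∈ A}.
Compute a - a' for each ordered pair (a, a'):
a = 0: 0-0=0, 0-1=-1, 0-4=-4, 0-7=-7, 0-8=-8
a = 1: 1-0=1, 1-1=0, 1-4=-3, 1-7=-6, 1-8=-7
a = 4: 4-0=4, 4-1=3, 4-4=0, 4-7=-3, 4-8=-4
a = 7: 7-0=7, 7-1=6, 7-4=3, 7-7=0, 7-8=-1
a = 8: 8-0=8, 8-1=7, 8-4=4, 8-7=1, 8-8=0
Collecting distinct values (and noting 0 appears from a-a):
A - A = {-8, -7, -6, -4, -3, -1, 0, 1, 3, 4, 6, 7, 8}
|A - A| = 13

A - A = {-8, -7, -6, -4, -3, -1, 0, 1, 3, 4, 6, 7, 8}


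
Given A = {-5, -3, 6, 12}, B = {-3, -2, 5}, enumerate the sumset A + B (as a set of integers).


A + B = {a + b : a ∈ A, b ∈ B}.
Enumerate all |A|·|B| = 4·3 = 12 pairs (a, b) and collect distinct sums.
a = -5: -5+-3=-8, -5+-2=-7, -5+5=0
a = -3: -3+-3=-6, -3+-2=-5, -3+5=2
a = 6: 6+-3=3, 6+-2=4, 6+5=11
a = 12: 12+-3=9, 12+-2=10, 12+5=17
Collecting distinct sums: A + B = {-8, -7, -6, -5, 0, 2, 3, 4, 9, 10, 11, 17}
|A + B| = 12

A + B = {-8, -7, -6, -5, 0, 2, 3, 4, 9, 10, 11, 17}


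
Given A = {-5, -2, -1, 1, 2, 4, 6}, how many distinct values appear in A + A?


A + A = {a + a' : a, a' ∈ A}; |A| = 7.
General bounds: 2|A| - 1 ≤ |A + A| ≤ |A|(|A|+1)/2, i.e. 13 ≤ |A + A| ≤ 28.
Lower bound 2|A|-1 is attained iff A is an arithmetic progression.
Enumerate sums a + a' for a ≤ a' (symmetric, so this suffices):
a = -5: -5+-5=-10, -5+-2=-7, -5+-1=-6, -5+1=-4, -5+2=-3, -5+4=-1, -5+6=1
a = -2: -2+-2=-4, -2+-1=-3, -2+1=-1, -2+2=0, -2+4=2, -2+6=4
a = -1: -1+-1=-2, -1+1=0, -1+2=1, -1+4=3, -1+6=5
a = 1: 1+1=2, 1+2=3, 1+4=5, 1+6=7
a = 2: 2+2=4, 2+4=6, 2+6=8
a = 4: 4+4=8, 4+6=10
a = 6: 6+6=12
Distinct sums: {-10, -7, -6, -4, -3, -2, -1, 0, 1, 2, 3, 4, 5, 6, 7, 8, 10, 12}
|A + A| = 18

|A + A| = 18


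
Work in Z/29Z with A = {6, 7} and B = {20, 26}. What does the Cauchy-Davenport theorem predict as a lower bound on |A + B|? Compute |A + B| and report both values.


Cauchy-Davenport: |A + B| ≥ min(p, |A| + |B| - 1) for A, B nonempty in Z/pZ.
|A| = 2, |B| = 2, p = 29.
CD lower bound = min(29, 2 + 2 - 1) = min(29, 3) = 3.
Compute A + B mod 29 directly:
a = 6: 6+20=26, 6+26=3
a = 7: 7+20=27, 7+26=4
A + B = {3, 4, 26, 27}, so |A + B| = 4.
Verify: 4 ≥ 3? Yes ✓.

CD lower bound = 3, actual |A + B| = 4.


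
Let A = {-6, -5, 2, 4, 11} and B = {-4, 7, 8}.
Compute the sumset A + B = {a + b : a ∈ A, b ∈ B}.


A + B = {a + b : a ∈ A, b ∈ B}.
Enumerate all |A|·|B| = 5·3 = 15 pairs (a, b) and collect distinct sums.
a = -6: -6+-4=-10, -6+7=1, -6+8=2
a = -5: -5+-4=-9, -5+7=2, -5+8=3
a = 2: 2+-4=-2, 2+7=9, 2+8=10
a = 4: 4+-4=0, 4+7=11, 4+8=12
a = 11: 11+-4=7, 11+7=18, 11+8=19
Collecting distinct sums: A + B = {-10, -9, -2, 0, 1, 2, 3, 7, 9, 10, 11, 12, 18, 19}
|A + B| = 14

A + B = {-10, -9, -2, 0, 1, 2, 3, 7, 9, 10, 11, 12, 18, 19}


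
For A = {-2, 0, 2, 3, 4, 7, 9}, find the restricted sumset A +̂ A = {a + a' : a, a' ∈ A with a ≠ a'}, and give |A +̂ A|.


Restricted sumset: A +̂ A = {a + a' : a ∈ A, a' ∈ A, a ≠ a'}.
Equivalently, take A + A and drop any sum 2a that is achievable ONLY as a + a for a ∈ A (i.e. sums representable only with equal summands).
Enumerate pairs (a, a') with a < a' (symmetric, so each unordered pair gives one sum; this covers all a ≠ a'):
  -2 + 0 = -2
  -2 + 2 = 0
  -2 + 3 = 1
  -2 + 4 = 2
  -2 + 7 = 5
  -2 + 9 = 7
  0 + 2 = 2
  0 + 3 = 3
  0 + 4 = 4
  0 + 7 = 7
  0 + 9 = 9
  2 + 3 = 5
  2 + 4 = 6
  2 + 7 = 9
  2 + 9 = 11
  3 + 4 = 7
  3 + 7 = 10
  3 + 9 = 12
  4 + 7 = 11
  4 + 9 = 13
  7 + 9 = 16
Collected distinct sums: {-2, 0, 1, 2, 3, 4, 5, 6, 7, 9, 10, 11, 12, 13, 16}
|A +̂ A| = 15
(Reference bound: |A +̂ A| ≥ 2|A| - 3 for |A| ≥ 2, with |A| = 7 giving ≥ 11.)

|A +̂ A| = 15


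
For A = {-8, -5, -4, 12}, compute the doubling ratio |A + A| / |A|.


|A| = 4.
Compute A + A by enumerating all 16 pairs.
A + A = {-16, -13, -12, -10, -9, -8, 4, 7, 8, 24}, so |A + A| = 10.
K = |A + A| / |A| = 10/4 = 5/2 ≈ 2.5000.
Reference: AP of size 4 gives K = 7/4 ≈ 1.7500; a fully generic set of size 4 gives K ≈ 2.5000.

|A| = 4, |A + A| = 10, K = 10/4 = 5/2.


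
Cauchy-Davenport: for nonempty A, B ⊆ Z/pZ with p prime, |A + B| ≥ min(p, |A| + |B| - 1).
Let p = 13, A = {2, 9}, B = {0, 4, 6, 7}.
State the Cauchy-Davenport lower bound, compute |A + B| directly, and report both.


Cauchy-Davenport: |A + B| ≥ min(p, |A| + |B| - 1) for A, B nonempty in Z/pZ.
|A| = 2, |B| = 4, p = 13.
CD lower bound = min(13, 2 + 4 - 1) = min(13, 5) = 5.
Compute A + B mod 13 directly:
a = 2: 2+0=2, 2+4=6, 2+6=8, 2+7=9
a = 9: 9+0=9, 9+4=0, 9+6=2, 9+7=3
A + B = {0, 2, 3, 6, 8, 9}, so |A + B| = 6.
Verify: 6 ≥ 5? Yes ✓.

CD lower bound = 5, actual |A + B| = 6.


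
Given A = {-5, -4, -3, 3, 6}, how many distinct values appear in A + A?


A + A = {a + a' : a, a' ∈ A}; |A| = 5.
General bounds: 2|A| - 1 ≤ |A + A| ≤ |A|(|A|+1)/2, i.e. 9 ≤ |A + A| ≤ 15.
Lower bound 2|A|-1 is attained iff A is an arithmetic progression.
Enumerate sums a + a' for a ≤ a' (symmetric, so this suffices):
a = -5: -5+-5=-10, -5+-4=-9, -5+-3=-8, -5+3=-2, -5+6=1
a = -4: -4+-4=-8, -4+-3=-7, -4+3=-1, -4+6=2
a = -3: -3+-3=-6, -3+3=0, -3+6=3
a = 3: 3+3=6, 3+6=9
a = 6: 6+6=12
Distinct sums: {-10, -9, -8, -7, -6, -2, -1, 0, 1, 2, 3, 6, 9, 12}
|A + A| = 14

|A + A| = 14


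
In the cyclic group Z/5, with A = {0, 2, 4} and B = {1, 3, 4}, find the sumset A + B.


Work in Z/5Z: reduce every sum a + b modulo 5.
Enumerate all 9 pairs:
a = 0: 0+1=1, 0+3=3, 0+4=4
a = 2: 2+1=3, 2+3=0, 2+4=1
a = 4: 4+1=0, 4+3=2, 4+4=3
Distinct residues collected: {0, 1, 2, 3, 4}
|A + B| = 5 (out of 5 total residues).

A + B = {0, 1, 2, 3, 4}


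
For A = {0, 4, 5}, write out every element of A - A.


A - A = {a - a' : a, a' ∈ A}.
Compute a - a' for each ordered pair (a, a'):
a = 0: 0-0=0, 0-4=-4, 0-5=-5
a = 4: 4-0=4, 4-4=0, 4-5=-1
a = 5: 5-0=5, 5-4=1, 5-5=0
Collecting distinct values (and noting 0 appears from a-a):
A - A = {-5, -4, -1, 0, 1, 4, 5}
|A - A| = 7

A - A = {-5, -4, -1, 0, 1, 4, 5}


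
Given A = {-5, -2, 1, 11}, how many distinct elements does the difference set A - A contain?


A - A = {a - a' : a, a' ∈ A}; |A| = 4.
Bounds: 2|A|-1 ≤ |A - A| ≤ |A|² - |A| + 1, i.e. 7 ≤ |A - A| ≤ 13.
Note: 0 ∈ A - A always (from a - a). The set is symmetric: if d ∈ A - A then -d ∈ A - A.
Enumerate nonzero differences d = a - a' with a > a' (then include -d):
Positive differences: {3, 6, 10, 13, 16}
Full difference set: {0} ∪ (positive diffs) ∪ (negative diffs).
|A - A| = 1 + 2·5 = 11 (matches direct enumeration: 11).

|A - A| = 11


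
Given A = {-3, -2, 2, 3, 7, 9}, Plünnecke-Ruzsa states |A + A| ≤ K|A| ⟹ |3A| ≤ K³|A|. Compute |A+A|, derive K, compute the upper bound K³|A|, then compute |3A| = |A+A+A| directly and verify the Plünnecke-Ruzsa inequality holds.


|A| = 6.
Step 1: Compute A + A by enumerating all 36 pairs.
A + A = {-6, -5, -4, -1, 0, 1, 4, 5, 6, 7, 9, 10, 11, 12, 14, 16, 18}, so |A + A| = 17.
Step 2: Doubling constant K = |A + A|/|A| = 17/6 = 17/6 ≈ 2.8333.
Step 3: Plünnecke-Ruzsa gives |3A| ≤ K³·|A| = (2.8333)³ · 6 ≈ 136.4722.
Step 4: Compute 3A = A + A + A directly by enumerating all triples (a,b,c) ∈ A³; |3A| = 32.
Step 5: Check 32 ≤ 136.4722? Yes ✓.

K = 17/6, Plünnecke-Ruzsa bound K³|A| ≈ 136.4722, |3A| = 32, inequality holds.


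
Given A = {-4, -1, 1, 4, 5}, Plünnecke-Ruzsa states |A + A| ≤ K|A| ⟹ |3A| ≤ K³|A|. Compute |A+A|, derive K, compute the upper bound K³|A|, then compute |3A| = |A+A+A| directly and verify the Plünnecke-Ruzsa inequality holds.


|A| = 5.
Step 1: Compute A + A by enumerating all 25 pairs.
A + A = {-8, -5, -3, -2, 0, 1, 2, 3, 4, 5, 6, 8, 9, 10}, so |A + A| = 14.
Step 2: Doubling constant K = |A + A|/|A| = 14/5 = 14/5 ≈ 2.8000.
Step 3: Plünnecke-Ruzsa gives |3A| ≤ K³·|A| = (2.8000)³ · 5 ≈ 109.7600.
Step 4: Compute 3A = A + A + A directly by enumerating all triples (a,b,c) ∈ A³; |3A| = 24.
Step 5: Check 24 ≤ 109.7600? Yes ✓.

K = 14/5, Plünnecke-Ruzsa bound K³|A| ≈ 109.7600, |3A| = 24, inequality holds.


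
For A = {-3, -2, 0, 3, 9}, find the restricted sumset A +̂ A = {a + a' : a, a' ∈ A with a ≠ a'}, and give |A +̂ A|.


Restricted sumset: A +̂ A = {a + a' : a ∈ A, a' ∈ A, a ≠ a'}.
Equivalently, take A + A and drop any sum 2a that is achievable ONLY as a + a for a ∈ A (i.e. sums representable only with equal summands).
Enumerate pairs (a, a') with a < a' (symmetric, so each unordered pair gives one sum; this covers all a ≠ a'):
  -3 + -2 = -5
  -3 + 0 = -3
  -3 + 3 = 0
  -3 + 9 = 6
  -2 + 0 = -2
  -2 + 3 = 1
  -2 + 9 = 7
  0 + 3 = 3
  0 + 9 = 9
  3 + 9 = 12
Collected distinct sums: {-5, -3, -2, 0, 1, 3, 6, 7, 9, 12}
|A +̂ A| = 10
(Reference bound: |A +̂ A| ≥ 2|A| - 3 for |A| ≥ 2, with |A| = 5 giving ≥ 7.)

|A +̂ A| = 10


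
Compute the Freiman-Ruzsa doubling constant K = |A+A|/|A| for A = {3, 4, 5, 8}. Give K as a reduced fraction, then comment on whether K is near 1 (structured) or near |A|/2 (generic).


|A| = 4.
Compute A + A by enumerating all 16 pairs.
A + A = {6, 7, 8, 9, 10, 11, 12, 13, 16}, so |A + A| = 9.
K = |A + A| / |A| = 9/4 (already in lowest terms) ≈ 2.2500.
Reference: AP of size 4 gives K = 7/4 ≈ 1.7500; a fully generic set of size 4 gives K ≈ 2.5000.

|A| = 4, |A + A| = 9, K = 9/4.


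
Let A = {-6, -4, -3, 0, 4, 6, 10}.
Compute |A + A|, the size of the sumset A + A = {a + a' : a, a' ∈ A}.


A + A = {a + a' : a, a' ∈ A}; |A| = 7.
General bounds: 2|A| - 1 ≤ |A + A| ≤ |A|(|A|+1)/2, i.e. 13 ≤ |A + A| ≤ 28.
Lower bound 2|A|-1 is attained iff A is an arithmetic progression.
Enumerate sums a + a' for a ≤ a' (symmetric, so this suffices):
a = -6: -6+-6=-12, -6+-4=-10, -6+-3=-9, -6+0=-6, -6+4=-2, -6+6=0, -6+10=4
a = -4: -4+-4=-8, -4+-3=-7, -4+0=-4, -4+4=0, -4+6=2, -4+10=6
a = -3: -3+-3=-6, -3+0=-3, -3+4=1, -3+6=3, -3+10=7
a = 0: 0+0=0, 0+4=4, 0+6=6, 0+10=10
a = 4: 4+4=8, 4+6=10, 4+10=14
a = 6: 6+6=12, 6+10=16
a = 10: 10+10=20
Distinct sums: {-12, -10, -9, -8, -7, -6, -4, -3, -2, 0, 1, 2, 3, 4, 6, 7, 8, 10, 12, 14, 16, 20}
|A + A| = 22

|A + A| = 22


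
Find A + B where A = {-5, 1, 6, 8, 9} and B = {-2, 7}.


A + B = {a + b : a ∈ A, b ∈ B}.
Enumerate all |A|·|B| = 5·2 = 10 pairs (a, b) and collect distinct sums.
a = -5: -5+-2=-7, -5+7=2
a = 1: 1+-2=-1, 1+7=8
a = 6: 6+-2=4, 6+7=13
a = 8: 8+-2=6, 8+7=15
a = 9: 9+-2=7, 9+7=16
Collecting distinct sums: A + B = {-7, -1, 2, 4, 6, 7, 8, 13, 15, 16}
|A + B| = 10

A + B = {-7, -1, 2, 4, 6, 7, 8, 13, 15, 16}


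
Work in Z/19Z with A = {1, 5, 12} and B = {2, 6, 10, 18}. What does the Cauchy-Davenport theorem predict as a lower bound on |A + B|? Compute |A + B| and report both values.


Cauchy-Davenport: |A + B| ≥ min(p, |A| + |B| - 1) for A, B nonempty in Z/pZ.
|A| = 3, |B| = 4, p = 19.
CD lower bound = min(19, 3 + 4 - 1) = min(19, 6) = 6.
Compute A + B mod 19 directly:
a = 1: 1+2=3, 1+6=7, 1+10=11, 1+18=0
a = 5: 5+2=7, 5+6=11, 5+10=15, 5+18=4
a = 12: 12+2=14, 12+6=18, 12+10=3, 12+18=11
A + B = {0, 3, 4, 7, 11, 14, 15, 18}, so |A + B| = 8.
Verify: 8 ≥ 6? Yes ✓.

CD lower bound = 6, actual |A + B| = 8.


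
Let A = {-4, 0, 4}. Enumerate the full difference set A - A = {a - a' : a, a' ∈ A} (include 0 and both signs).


A - A = {a - a' : a, a' ∈ A}.
Compute a - a' for each ordered pair (a, a'):
a = -4: -4--4=0, -4-0=-4, -4-4=-8
a = 0: 0--4=4, 0-0=0, 0-4=-4
a = 4: 4--4=8, 4-0=4, 4-4=0
Collecting distinct values (and noting 0 appears from a-a):
A - A = {-8, -4, 0, 4, 8}
|A - A| = 5

A - A = {-8, -4, 0, 4, 8}


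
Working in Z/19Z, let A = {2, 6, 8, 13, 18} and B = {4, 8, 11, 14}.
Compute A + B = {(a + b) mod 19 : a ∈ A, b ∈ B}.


Work in Z/19Z: reduce every sum a + b modulo 19.
Enumerate all 20 pairs:
a = 2: 2+4=6, 2+8=10, 2+11=13, 2+14=16
a = 6: 6+4=10, 6+8=14, 6+11=17, 6+14=1
a = 8: 8+4=12, 8+8=16, 8+11=0, 8+14=3
a = 13: 13+4=17, 13+8=2, 13+11=5, 13+14=8
a = 18: 18+4=3, 18+8=7, 18+11=10, 18+14=13
Distinct residues collected: {0, 1, 2, 3, 5, 6, 7, 8, 10, 12, 13, 14, 16, 17}
|A + B| = 14 (out of 19 total residues).

A + B = {0, 1, 2, 3, 5, 6, 7, 8, 10, 12, 13, 14, 16, 17}


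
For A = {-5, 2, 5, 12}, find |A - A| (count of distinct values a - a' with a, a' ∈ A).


A - A = {a - a' : a, a' ∈ A}; |A| = 4.
Bounds: 2|A|-1 ≤ |A - A| ≤ |A|² - |A| + 1, i.e. 7 ≤ |A - A| ≤ 13.
Note: 0 ∈ A - A always (from a - a). The set is symmetric: if d ∈ A - A then -d ∈ A - A.
Enumerate nonzero differences d = a - a' with a > a' (then include -d):
Positive differences: {3, 7, 10, 17}
Full difference set: {0} ∪ (positive diffs) ∪ (negative diffs).
|A - A| = 1 + 2·4 = 9 (matches direct enumeration: 9).

|A - A| = 9


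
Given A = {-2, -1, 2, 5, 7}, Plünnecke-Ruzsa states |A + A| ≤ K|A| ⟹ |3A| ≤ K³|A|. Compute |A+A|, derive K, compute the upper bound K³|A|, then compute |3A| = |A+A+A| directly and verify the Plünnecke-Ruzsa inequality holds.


|A| = 5.
Step 1: Compute A + A by enumerating all 25 pairs.
A + A = {-4, -3, -2, 0, 1, 3, 4, 5, 6, 7, 9, 10, 12, 14}, so |A + A| = 14.
Step 2: Doubling constant K = |A + A|/|A| = 14/5 = 14/5 ≈ 2.8000.
Step 3: Plünnecke-Ruzsa gives |3A| ≤ K³·|A| = (2.8000)³ · 5 ≈ 109.7600.
Step 4: Compute 3A = A + A + A directly by enumerating all triples (a,b,c) ∈ A³; |3A| = 26.
Step 5: Check 26 ≤ 109.7600? Yes ✓.

K = 14/5, Plünnecke-Ruzsa bound K³|A| ≈ 109.7600, |3A| = 26, inequality holds.


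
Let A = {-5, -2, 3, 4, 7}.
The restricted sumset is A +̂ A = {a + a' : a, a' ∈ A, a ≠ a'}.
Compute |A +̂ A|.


Restricted sumset: A +̂ A = {a + a' : a ∈ A, a' ∈ A, a ≠ a'}.
Equivalently, take A + A and drop any sum 2a that is achievable ONLY as a + a for a ∈ A (i.e. sums representable only with equal summands).
Enumerate pairs (a, a') with a < a' (symmetric, so each unordered pair gives one sum; this covers all a ≠ a'):
  -5 + -2 = -7
  -5 + 3 = -2
  -5 + 4 = -1
  -5 + 7 = 2
  -2 + 3 = 1
  -2 + 4 = 2
  -2 + 7 = 5
  3 + 4 = 7
  3 + 7 = 10
  4 + 7 = 11
Collected distinct sums: {-7, -2, -1, 1, 2, 5, 7, 10, 11}
|A +̂ A| = 9
(Reference bound: |A +̂ A| ≥ 2|A| - 3 for |A| ≥ 2, with |A| = 5 giving ≥ 7.)

|A +̂ A| = 9


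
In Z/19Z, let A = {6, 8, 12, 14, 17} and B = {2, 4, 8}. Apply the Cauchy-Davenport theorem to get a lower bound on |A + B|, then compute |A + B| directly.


Cauchy-Davenport: |A + B| ≥ min(p, |A| + |B| - 1) for A, B nonempty in Z/pZ.
|A| = 5, |B| = 3, p = 19.
CD lower bound = min(19, 5 + 3 - 1) = min(19, 7) = 7.
Compute A + B mod 19 directly:
a = 6: 6+2=8, 6+4=10, 6+8=14
a = 8: 8+2=10, 8+4=12, 8+8=16
a = 12: 12+2=14, 12+4=16, 12+8=1
a = 14: 14+2=16, 14+4=18, 14+8=3
a = 17: 17+2=0, 17+4=2, 17+8=6
A + B = {0, 1, 2, 3, 6, 8, 10, 12, 14, 16, 18}, so |A + B| = 11.
Verify: 11 ≥ 7? Yes ✓.

CD lower bound = 7, actual |A + B| = 11.


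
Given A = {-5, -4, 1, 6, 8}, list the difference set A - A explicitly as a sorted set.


A - A = {a - a' : a, a' ∈ A}.
Compute a - a' for each ordered pair (a, a'):
a = -5: -5--5=0, -5--4=-1, -5-1=-6, -5-6=-11, -5-8=-13
a = -4: -4--5=1, -4--4=0, -4-1=-5, -4-6=-10, -4-8=-12
a = 1: 1--5=6, 1--4=5, 1-1=0, 1-6=-5, 1-8=-7
a = 6: 6--5=11, 6--4=10, 6-1=5, 6-6=0, 6-8=-2
a = 8: 8--5=13, 8--4=12, 8-1=7, 8-6=2, 8-8=0
Collecting distinct values (and noting 0 appears from a-a):
A - A = {-13, -12, -11, -10, -7, -6, -5, -2, -1, 0, 1, 2, 5, 6, 7, 10, 11, 12, 13}
|A - A| = 19

A - A = {-13, -12, -11, -10, -7, -6, -5, -2, -1, 0, 1, 2, 5, 6, 7, 10, 11, 12, 13}


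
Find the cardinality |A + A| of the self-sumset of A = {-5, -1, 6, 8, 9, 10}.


A + A = {a + a' : a, a' ∈ A}; |A| = 6.
General bounds: 2|A| - 1 ≤ |A + A| ≤ |A|(|A|+1)/2, i.e. 11 ≤ |A + A| ≤ 21.
Lower bound 2|A|-1 is attained iff A is an arithmetic progression.
Enumerate sums a + a' for a ≤ a' (symmetric, so this suffices):
a = -5: -5+-5=-10, -5+-1=-6, -5+6=1, -5+8=3, -5+9=4, -5+10=5
a = -1: -1+-1=-2, -1+6=5, -1+8=7, -1+9=8, -1+10=9
a = 6: 6+6=12, 6+8=14, 6+9=15, 6+10=16
a = 8: 8+8=16, 8+9=17, 8+10=18
a = 9: 9+9=18, 9+10=19
a = 10: 10+10=20
Distinct sums: {-10, -6, -2, 1, 3, 4, 5, 7, 8, 9, 12, 14, 15, 16, 17, 18, 19, 20}
|A + A| = 18

|A + A| = 18
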